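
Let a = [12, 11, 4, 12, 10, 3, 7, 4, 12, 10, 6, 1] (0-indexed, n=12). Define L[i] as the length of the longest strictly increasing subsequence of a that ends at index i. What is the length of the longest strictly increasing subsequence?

3

   i    0    1    2    3    4    5    6    7    8    9   10   11
a[i]   12   11    4   12   10    3    7    4   12   10    6    1
L[i]    1    1    1    2    2    1    2    2    3    3    3    1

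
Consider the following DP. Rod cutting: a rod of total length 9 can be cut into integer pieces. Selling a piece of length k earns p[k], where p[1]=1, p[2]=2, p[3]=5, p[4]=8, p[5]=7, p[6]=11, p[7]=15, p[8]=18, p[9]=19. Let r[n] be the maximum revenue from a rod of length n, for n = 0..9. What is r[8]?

   n    0    1    2    3    4    5    6    7    8    9
r[n]    0    1    2    5    8    9   11   15   18   19

18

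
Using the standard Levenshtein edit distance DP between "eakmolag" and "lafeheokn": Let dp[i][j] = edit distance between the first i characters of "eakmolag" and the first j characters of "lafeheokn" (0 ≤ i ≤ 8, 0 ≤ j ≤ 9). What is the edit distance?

   ''  l  a  f  e  h  e  o  k  n
''  0  1  2  3  4  5  6  7  8  9
 e  1  1  2  3  3  4  5  6  7  8
 a  2  2  1  2  3  4  5  6  7  8
 k  3  3  2  2  3  4  5  6  6  7
 m  4  4  3  3  3  4  5  6  7  7
 o  5  5  4  4  4  4  5  5  6  7
 l  6  5  5  5  5  5  5  6  6  7
 a  7  6  5  6  6  6  6  6  7  7
 g  8  7  6  6  7  7  7  7  7  8

8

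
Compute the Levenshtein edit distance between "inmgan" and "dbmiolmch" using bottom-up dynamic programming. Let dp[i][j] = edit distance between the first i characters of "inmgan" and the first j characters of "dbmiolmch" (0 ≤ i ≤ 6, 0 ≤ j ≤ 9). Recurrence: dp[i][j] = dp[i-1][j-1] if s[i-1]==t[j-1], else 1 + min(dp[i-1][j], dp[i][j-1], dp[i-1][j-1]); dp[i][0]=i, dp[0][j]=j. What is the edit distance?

   ''  d  b  m  i  o  l  m  c  h
''  0  1  2  3  4  5  6  7  8  9
 i  1  1  2  3  3  4  5  6  7  8
 n  2  2  2  3  4  4  5  6  7  8
 m  3  3  3  2  3  4  5  5  6  7
 g  4  4  4  3  3  4  5  6  6  7
 a  5  5  5  4  4  4  5  6  7  7
 n  6  6  6  5  5  5  5  6  7  8

8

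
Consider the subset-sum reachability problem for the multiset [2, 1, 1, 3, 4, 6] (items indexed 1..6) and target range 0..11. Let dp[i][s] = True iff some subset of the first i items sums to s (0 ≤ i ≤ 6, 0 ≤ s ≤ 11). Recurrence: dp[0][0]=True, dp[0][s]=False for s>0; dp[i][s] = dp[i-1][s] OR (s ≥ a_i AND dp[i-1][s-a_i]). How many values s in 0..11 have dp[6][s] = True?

12

i\s   0   1   2   3   4   5   6   7   8   9  10  11
  0   T   F   F   F   F   F   F   F   F   F   F   F
  1   T   F   T   F   F   F   F   F   F   F   F   F
  2   T   T   T   T   F   F   F   F   F   F   F   F
  3   T   T   T   T   T   F   F   F   F   F   F   F
  4   T   T   T   T   T   T   T   T   F   F   F   F
  5   T   T   T   T   T   T   T   T   T   T   T   T
  6   T   T   T   T   T   T   T   T   T   T   T   T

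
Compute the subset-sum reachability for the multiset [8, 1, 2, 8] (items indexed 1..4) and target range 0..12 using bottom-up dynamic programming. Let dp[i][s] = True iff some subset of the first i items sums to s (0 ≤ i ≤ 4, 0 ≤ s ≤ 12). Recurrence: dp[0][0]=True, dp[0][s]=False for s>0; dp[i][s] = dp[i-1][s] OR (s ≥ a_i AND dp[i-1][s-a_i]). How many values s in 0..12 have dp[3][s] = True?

i\s   0   1   2   3   4   5   6   7   8   9  10  11  12
  0   T   F   F   F   F   F   F   F   F   F   F   F   F
  1   T   F   F   F   F   F   F   F   T   F   F   F   F
  2   T   T   F   F   F   F   F   F   T   T   F   F   F
  3   T   T   T   T   F   F   F   F   T   T   T   T   F
  4   T   T   T   T   F   F   F   F   T   T   T   T   F

8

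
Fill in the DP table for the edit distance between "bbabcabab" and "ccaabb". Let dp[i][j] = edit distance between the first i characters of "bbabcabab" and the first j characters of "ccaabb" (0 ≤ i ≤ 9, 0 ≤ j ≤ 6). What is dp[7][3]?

5

   ''  c  c  a  a  b  b
''  0  1  2  3  4  5  6
 b  1  1  2  3  4  4  5
 b  2  2  2  3  4  4  4
 a  3  3  3  2  3  4  5
 b  4  4  4  3  3  3  4
 c  5  4  4  4  4  4  4
 a  6  5  5  4  4  5  5
 b  7  6  6  5  5  4  5
 a  8  7  7  6  5  5  5
 b  9  8  8  7  6  5  5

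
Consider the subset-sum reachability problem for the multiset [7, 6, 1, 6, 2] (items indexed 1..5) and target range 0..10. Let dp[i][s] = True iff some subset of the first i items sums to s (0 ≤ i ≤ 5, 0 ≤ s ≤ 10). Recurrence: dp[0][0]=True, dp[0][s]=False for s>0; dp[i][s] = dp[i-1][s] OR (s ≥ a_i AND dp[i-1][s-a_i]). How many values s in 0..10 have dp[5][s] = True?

9

i\s   0   1   2   3   4   5   6   7   8   9  10
  0   T   F   F   F   F   F   F   F   F   F   F
  1   T   F   F   F   F   F   F   T   F   F   F
  2   T   F   F   F   F   F   T   T   F   F   F
  3   T   T   F   F   F   F   T   T   T   F   F
  4   T   T   F   F   F   F   T   T   T   F   F
  5   T   T   T   T   F   F   T   T   T   T   T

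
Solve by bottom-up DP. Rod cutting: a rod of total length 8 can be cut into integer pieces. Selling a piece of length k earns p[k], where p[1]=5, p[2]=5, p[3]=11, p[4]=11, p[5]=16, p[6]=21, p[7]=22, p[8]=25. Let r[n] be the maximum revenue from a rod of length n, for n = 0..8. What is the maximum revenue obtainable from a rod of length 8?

   n    0    1    2    3    4    5    6    7    8
r[n]    0    5   10   15   20   25   30   35   40

40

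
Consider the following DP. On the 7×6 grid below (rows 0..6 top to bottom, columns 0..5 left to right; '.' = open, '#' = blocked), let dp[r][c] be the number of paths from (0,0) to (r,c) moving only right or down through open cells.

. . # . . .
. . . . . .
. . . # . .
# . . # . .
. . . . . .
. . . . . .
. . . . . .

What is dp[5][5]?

57

r\c   0   1   2   3   4   5
  0   1   1   0   0   0   0
  1   1   2   2   2   2   2
  2   1   3   5   0   2   4
  3   0   3   8   0   2   6
  4   0   3  11  11  13  19
  5   0   3  14  25  38  57
  6   0   3  17  42  80 137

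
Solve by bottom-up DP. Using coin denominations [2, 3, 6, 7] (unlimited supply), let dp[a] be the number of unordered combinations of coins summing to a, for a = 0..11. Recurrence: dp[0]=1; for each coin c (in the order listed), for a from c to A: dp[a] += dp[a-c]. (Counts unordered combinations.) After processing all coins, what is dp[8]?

3

after  coin     0     1     2     3     4     5     6     7     8     9    10    11
          2     1     0     1     0     1     0     1     0     1     0     1     0
          3     1     0     1     1     1     1     2     1     2     2     2     2
          6     1     0     1     1     1     1     3     1     3     3     3     3
          7     1     0     1     1     1     1     3     2     3     4     4     4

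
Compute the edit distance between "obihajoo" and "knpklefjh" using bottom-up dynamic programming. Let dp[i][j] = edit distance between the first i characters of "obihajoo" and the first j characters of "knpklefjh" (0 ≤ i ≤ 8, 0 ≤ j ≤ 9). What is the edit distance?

9

   ''  k  n  p  k  l  e  f  j  h
''  0  1  2  3  4  5  6  7  8  9
 o  1  1  2  3  4  5  6  7  8  9
 b  2  2  2  3  4  5  6  7  8  9
 i  3  3  3  3  4  5  6  7  8  9
 h  4  4  4  4  4  5  6  7  8  8
 a  5  5  5  5  5  5  6  7  8  9
 j  6  6  6  6  6  6  6  7  7  8
 o  7  7  7  7  7  7  7  7  8  8
 o  8  8  8  8  8  8  8  8  8  9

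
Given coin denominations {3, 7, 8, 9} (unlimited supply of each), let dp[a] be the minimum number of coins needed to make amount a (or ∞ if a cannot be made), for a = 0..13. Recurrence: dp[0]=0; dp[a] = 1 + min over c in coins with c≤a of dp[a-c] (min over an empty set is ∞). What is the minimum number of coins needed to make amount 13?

3

 a  0  1  2  3  4  5  6  7  8  9 10 11 12 13
dp  0  -  -  1  -  -  2  1  1  1  2  2  2  3
(- denotes ∞ / unreachable)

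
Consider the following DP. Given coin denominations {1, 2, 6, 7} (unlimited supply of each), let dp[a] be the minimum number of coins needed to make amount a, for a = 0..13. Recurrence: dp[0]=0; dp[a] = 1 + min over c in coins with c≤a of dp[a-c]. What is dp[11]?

3

 a  0  1  2  3  4  5  6  7  8  9 10 11 12 13
dp  0  1  1  2  2  3  1  1  2  2  3  3  2  2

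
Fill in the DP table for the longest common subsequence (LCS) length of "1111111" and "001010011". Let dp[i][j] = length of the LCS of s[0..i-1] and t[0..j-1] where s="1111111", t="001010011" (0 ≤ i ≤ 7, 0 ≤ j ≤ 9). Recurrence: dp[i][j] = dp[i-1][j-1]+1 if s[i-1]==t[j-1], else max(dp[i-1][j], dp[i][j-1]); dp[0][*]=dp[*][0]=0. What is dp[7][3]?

1

   ''  0  0  1  0  1  0  0  1  1
''  0  0  0  0  0  0  0  0  0  0
 1  0  0  0  1  1  1  1  1  1  1
 1  0  0  0  1  1  2  2  2  2  2
 1  0  0  0  1  1  2  2  2  3  3
 1  0  0  0  1  1  2  2  2  3  4
 1  0  0  0  1  1  2  2  2  3  4
 1  0  0  0  1  1  2  2  2  3  4
 1  0  0  0  1  1  2  2  2  3  4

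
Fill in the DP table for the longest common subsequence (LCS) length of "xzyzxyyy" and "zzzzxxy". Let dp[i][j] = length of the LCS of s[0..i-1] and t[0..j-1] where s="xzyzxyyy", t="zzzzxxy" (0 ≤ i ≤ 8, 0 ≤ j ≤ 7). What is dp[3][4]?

1

   ''  z  z  z  z  x  x  y
''  0  0  0  0  0  0  0  0
 x  0  0  0  0  0  1  1  1
 z  0  1  1  1  1  1  1  1
 y  0  1  1  1  1  1  1  2
 z  0  1  2  2  2  2  2  2
 x  0  1  2  2  2  3  3  3
 y  0  1  2  2  2  3  3  4
 y  0  1  2  2  2  3  3  4
 y  0  1  2  2  2  3  3  4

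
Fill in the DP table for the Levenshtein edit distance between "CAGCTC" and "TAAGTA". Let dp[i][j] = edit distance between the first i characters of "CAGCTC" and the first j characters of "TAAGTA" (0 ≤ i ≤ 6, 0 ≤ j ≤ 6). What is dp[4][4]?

3

   ''  T  A  A  G  T  A
''  0  1  2  3  4  5  6
 C  1  1  2  3  4  5  6
 A  2  2  1  2  3  4  5
 G  3  3  2  2  2  3  4
 C  4  4  3  3  3  3  4
 T  5  4  4  4  4  3  4
 C  6  5  5  5  5  4  4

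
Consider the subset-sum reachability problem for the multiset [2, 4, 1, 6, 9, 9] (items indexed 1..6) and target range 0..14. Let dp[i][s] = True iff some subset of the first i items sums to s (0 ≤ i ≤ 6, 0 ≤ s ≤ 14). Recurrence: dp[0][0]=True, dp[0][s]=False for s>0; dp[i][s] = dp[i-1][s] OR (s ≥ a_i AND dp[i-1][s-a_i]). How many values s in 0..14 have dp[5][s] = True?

15

i\s   0   1   2   3   4   5   6   7   8   9  10  11  12  13  14
  0   T   F   F   F   F   F   F   F   F   F   F   F   F   F   F
  1   T   F   T   F   F   F   F   F   F   F   F   F   F   F   F
  2   T   F   T   F   T   F   T   F   F   F   F   F   F   F   F
  3   T   T   T   T   T   T   T   T   F   F   F   F   F   F   F
  4   T   T   T   T   T   T   T   T   T   T   T   T   T   T   F
  5   T   T   T   T   T   T   T   T   T   T   T   T   T   T   T
  6   T   T   T   T   T   T   T   T   T   T   T   T   T   T   T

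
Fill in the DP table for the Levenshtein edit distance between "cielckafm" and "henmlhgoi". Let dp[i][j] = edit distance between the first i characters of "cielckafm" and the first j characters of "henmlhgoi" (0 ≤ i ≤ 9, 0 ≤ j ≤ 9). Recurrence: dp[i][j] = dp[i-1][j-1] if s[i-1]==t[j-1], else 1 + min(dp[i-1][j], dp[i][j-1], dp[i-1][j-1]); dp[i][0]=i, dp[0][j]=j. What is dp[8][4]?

7

   ''  h  e  n  m  l  h  g  o  i
''  0  1  2  3  4  5  6  7  8  9
 c  1  1  2  3  4  5  6  7  8  9
 i  2  2  2  3  4  5  6  7  8  8
 e  3  3  2  3  4  5  6  7  8  9
 l  4  4  3  3  4  4  5  6  7  8
 c  5  5  4  4  4  5  5  6  7  8
 k  6  6  5  5  5  5  6  6  7  8
 a  7  7  6  6  6  6  6  7  7  8
 f  8  8  7  7  7  7  7  7  8  8
 m  9  9  8  8  7  8  8  8  8  9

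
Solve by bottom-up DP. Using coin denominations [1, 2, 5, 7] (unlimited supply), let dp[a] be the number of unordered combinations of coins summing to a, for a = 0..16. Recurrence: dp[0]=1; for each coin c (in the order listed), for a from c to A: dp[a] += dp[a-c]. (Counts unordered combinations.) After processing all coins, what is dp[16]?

30

after  coin     0     1     2     3     4     5     6     7     8     9    10    11    12    13    14    15    16
          1     1     1     1     1     1     1     1     1     1     1     1     1     1     1     1     1     1
          2     1     1     2     2     3     3     4     4     5     5     6     6     7     7     8     8     9
          5     1     1     2     2     3     4     5     6     7     8    10    11    13    14    16    18    20
          7     1     1     2     2     3     4     5     7     8    10    12    14    17    19    23    26    30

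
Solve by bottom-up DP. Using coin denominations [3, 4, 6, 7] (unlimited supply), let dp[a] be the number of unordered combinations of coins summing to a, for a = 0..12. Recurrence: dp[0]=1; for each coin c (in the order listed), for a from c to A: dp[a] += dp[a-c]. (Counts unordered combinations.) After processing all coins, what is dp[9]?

after  coin     0     1     2     3     4     5     6     7     8     9    10    11    12
          3     1     0     0     1     0     0     1     0     0     1     0     0     1
          4     1     0     0     1     1     0     1     1     1     1     1     1     2
          6     1     0     0     1     1     0     2     1     1     2     2     1     4
          7     1     0     0     1     1     0     2     2     1     2     3     2     4

2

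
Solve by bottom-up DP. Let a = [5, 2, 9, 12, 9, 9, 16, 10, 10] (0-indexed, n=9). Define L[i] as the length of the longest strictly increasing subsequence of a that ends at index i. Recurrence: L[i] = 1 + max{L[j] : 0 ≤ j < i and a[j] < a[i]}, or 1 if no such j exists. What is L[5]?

2

   i    0    1    2    3    4    5    6    7    8
a[i]    5    2    9   12    9    9   16   10   10
L[i]    1    1    2    3    2    2    4    3    3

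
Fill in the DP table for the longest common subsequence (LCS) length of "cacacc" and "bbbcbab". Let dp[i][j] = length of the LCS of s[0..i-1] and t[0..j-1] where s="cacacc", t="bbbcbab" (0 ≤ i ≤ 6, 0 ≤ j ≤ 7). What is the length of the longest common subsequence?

   ''  b  b  b  c  b  a  b
''  0  0  0  0  0  0  0  0
 c  0  0  0  0  1  1  1  1
 a  0  0  0  0  1  1  2  2
 c  0  0  0  0  1  1  2  2
 a  0  0  0  0  1  1  2  2
 c  0  0  0  0  1  1  2  2
 c  0  0  0  0  1  1  2  2

2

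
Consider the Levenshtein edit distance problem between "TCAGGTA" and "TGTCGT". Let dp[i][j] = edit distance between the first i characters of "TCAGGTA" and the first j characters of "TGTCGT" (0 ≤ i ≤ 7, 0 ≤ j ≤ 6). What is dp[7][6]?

   ''  T  G  T  C  G  T
''  0  1  2  3  4  5  6
 T  1  0  1  2  3  4  5
 C  2  1  1  2  2  3  4
 A  3  2  2  2  3  3  4
 G  4  3  2  3  3  3  4
 G  5  4  3  3  4  3  4
 T  6  5  4  3  4  4  3
 A  7  6  5  4  4  5  4

4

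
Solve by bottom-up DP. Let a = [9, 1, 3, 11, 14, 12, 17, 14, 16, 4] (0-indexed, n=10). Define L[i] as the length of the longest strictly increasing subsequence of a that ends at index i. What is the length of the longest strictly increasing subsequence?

6

   i    0    1    2    3    4    5    6    7    8    9
a[i]    9    1    3   11   14   12   17   14   16    4
L[i]    1    1    2    3    4    4    5    5    6    3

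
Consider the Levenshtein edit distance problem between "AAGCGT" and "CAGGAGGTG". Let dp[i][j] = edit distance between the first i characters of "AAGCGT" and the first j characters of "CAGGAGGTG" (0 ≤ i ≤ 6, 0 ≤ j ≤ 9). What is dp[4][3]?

2

   ''  C  A  G  G  A  G  G  T  G
''  0  1  2  3  4  5  6  7  8  9
 A  1  1  1  2  3  4  5  6  7  8
 A  2  2  1  2  3  3  4  5  6  7
 G  3  3  2  1  2  3  3  4  5  6
 C  4  3  3  2  2  3  4  4  5  6
 G  5  4  4  3  2  3  3  4  5  5
 T  6  5  5  4  3  3  4  4  4  5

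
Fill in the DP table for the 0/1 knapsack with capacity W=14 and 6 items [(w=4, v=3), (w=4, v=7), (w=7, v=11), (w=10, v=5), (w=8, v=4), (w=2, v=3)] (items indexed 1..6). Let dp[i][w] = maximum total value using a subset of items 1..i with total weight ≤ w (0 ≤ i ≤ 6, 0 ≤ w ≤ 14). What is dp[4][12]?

18

i\w   0   1   2   3   4   5   6   7   8   9  10  11  12  13  14
  0   0   0   0   0   0   0   0   0   0   0   0   0   0   0   0
  1   0   0   0   0   3   3   3   3   3   3   3   3   3   3   3
  2   0   0   0   0   7   7   7   7  10  10  10  10  10  10  10
  3   0   0   0   0   7   7   7  11  11  11  11  18  18  18  18
  4   0   0   0   0   7   7   7  11  11  11  11  18  18  18  18
  5   0   0   0   0   7   7   7  11  11  11  11  18  18  18  18
  6   0   0   3   3   7   7  10  11  11  14  14  18  18  21  21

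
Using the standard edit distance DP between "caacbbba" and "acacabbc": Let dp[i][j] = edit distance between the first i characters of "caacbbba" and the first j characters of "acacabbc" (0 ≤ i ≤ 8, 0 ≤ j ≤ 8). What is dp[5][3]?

   ''  a  c  a  c  a  b  b  c
''  0  1  2  3  4  5  6  7  8
 c  1  1  1  2  3  4  5  6  7
 a  2  1  2  1  2  3  4  5  6
 a  3  2  2  2  2  2  3  4  5
 c  4  3  2  3  2  3  3  4  4
 b  5  4  3  3  3  3  3  3  4
 b  6  5  4  4  4  4  3  3  4
 b  7  6  5  5  5  5  4  3  4
 a  8  7  6  5  6  5  5  4  4

3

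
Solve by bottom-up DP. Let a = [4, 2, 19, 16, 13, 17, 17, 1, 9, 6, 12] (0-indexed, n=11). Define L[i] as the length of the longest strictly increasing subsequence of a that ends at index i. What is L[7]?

1

   i    0    1    2    3    4    5    6    7    8    9   10
a[i]    4    2   19   16   13   17   17    1    9    6   12
L[i]    1    1    2    2    2    3    3    1    2    2    3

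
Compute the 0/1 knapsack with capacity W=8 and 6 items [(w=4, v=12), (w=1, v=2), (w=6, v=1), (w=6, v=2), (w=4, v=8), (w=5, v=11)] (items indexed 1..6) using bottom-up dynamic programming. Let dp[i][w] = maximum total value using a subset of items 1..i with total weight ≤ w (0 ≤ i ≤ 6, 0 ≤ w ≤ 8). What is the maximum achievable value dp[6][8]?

20

i\w   0   1   2   3   4   5   6   7   8
  0   0   0   0   0   0   0   0   0   0
  1   0   0   0   0  12  12  12  12  12
  2   0   2   2   2  12  14  14  14  14
  3   0   2   2   2  12  14  14  14  14
  4   0   2   2   2  12  14  14  14  14
  5   0   2   2   2  12  14  14  14  20
  6   0   2   2   2  12  14  14  14  20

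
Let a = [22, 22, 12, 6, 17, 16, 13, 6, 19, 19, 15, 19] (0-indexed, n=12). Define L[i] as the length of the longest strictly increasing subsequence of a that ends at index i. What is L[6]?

2

   i    0    1    2    3    4    5    6    7    8    9   10   11
a[i]   22   22   12    6   17   16   13    6   19   19   15   19
L[i]    1    1    1    1    2    2    2    1    3    3    3    4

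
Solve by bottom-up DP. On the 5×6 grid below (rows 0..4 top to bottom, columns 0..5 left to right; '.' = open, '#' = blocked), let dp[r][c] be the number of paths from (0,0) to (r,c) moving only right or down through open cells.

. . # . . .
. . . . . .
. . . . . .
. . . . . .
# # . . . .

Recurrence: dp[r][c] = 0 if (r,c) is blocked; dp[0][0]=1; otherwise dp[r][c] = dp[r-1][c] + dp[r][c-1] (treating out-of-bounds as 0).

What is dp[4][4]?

50

r\c   0   1   2   3   4   5
  0   1   1   0   0   0   0
  1   1   2   2   2   2   2
  2   1   3   5   7   9  11
  3   1   4   9  16  25  36
  4   0   0   9  25  50  86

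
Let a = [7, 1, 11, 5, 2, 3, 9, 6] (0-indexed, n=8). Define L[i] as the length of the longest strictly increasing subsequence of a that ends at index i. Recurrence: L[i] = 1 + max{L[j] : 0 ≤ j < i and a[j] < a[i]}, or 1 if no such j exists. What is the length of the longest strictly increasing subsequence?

   i    0    1    2    3    4    5    6    7
a[i]    7    1   11    5    2    3    9    6
L[i]    1    1    2    2    2    3    4    4

4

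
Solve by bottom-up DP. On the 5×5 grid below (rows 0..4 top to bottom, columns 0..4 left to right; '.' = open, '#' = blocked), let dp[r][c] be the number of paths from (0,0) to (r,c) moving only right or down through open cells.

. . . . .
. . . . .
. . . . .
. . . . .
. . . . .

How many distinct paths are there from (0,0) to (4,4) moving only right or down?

r\c   0   1   2   3   4
  0   1   1   1   1   1
  1   1   2   3   4   5
  2   1   3   6  10  15
  3   1   4  10  20  35
  4   1   5  15  35  70

70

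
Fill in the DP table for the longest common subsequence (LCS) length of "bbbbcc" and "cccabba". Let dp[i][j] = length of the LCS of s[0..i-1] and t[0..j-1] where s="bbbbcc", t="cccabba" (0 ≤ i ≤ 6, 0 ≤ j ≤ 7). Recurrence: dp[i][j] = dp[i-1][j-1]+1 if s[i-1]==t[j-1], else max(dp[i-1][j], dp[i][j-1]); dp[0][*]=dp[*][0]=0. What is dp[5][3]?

   ''  c  c  c  a  b  b  a
''  0  0  0  0  0  0  0  0
 b  0  0  0  0  0  1  1  1
 b  0  0  0  0  0  1  2  2
 b  0  0  0  0  0  1  2  2
 b  0  0  0  0  0  1  2  2
 c  0  1  1  1  1  1  2  2
 c  0  1  2  2  2  2  2  2

1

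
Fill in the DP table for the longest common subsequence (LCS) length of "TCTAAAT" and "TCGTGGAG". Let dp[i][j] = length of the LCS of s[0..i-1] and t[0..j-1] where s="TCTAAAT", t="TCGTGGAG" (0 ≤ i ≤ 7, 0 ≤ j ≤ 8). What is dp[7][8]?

4

   ''  T  C  G  T  G  G  A  G
''  0  0  0  0  0  0  0  0  0
 T  0  1  1  1  1  1  1  1  1
 C  0  1  2  2  2  2  2  2  2
 T  0  1  2  2  3  3  3  3  3
 A  0  1  2  2  3  3  3  4  4
 A  0  1  2  2  3  3  3  4  4
 A  0  1  2  2  3  3  3  4  4
 T  0  1  2  2  3  3  3  4  4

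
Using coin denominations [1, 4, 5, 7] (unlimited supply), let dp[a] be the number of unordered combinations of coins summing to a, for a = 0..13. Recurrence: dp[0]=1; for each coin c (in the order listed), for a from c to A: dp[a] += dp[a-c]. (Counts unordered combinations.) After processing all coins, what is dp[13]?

after  coin     0     1     2     3     4     5     6     7     8     9    10    11    12    13
          1     1     1     1     1     1     1     1     1     1     1     1     1     1     1
          4     1     1     1     1     2     2     2     2     3     3     3     3     4     4
          5     1     1     1     1     2     3     3     3     4     5     6     6     7     8
          7     1     1     1     1     2     3     3     4     5     6     7     8    10    11

11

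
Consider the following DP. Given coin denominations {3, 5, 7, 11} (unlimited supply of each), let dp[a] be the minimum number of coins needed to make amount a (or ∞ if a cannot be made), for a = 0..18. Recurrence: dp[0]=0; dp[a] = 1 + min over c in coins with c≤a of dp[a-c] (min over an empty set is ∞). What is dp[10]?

 a  0  1  2  3  4  5  6  7  8  9 10 11 12 13 14 15 16 17 18
dp  0  -  -  1  -  1  2  1  2  3  2  1  2  3  2  3  2  3  2
(- denotes ∞ / unreachable)

2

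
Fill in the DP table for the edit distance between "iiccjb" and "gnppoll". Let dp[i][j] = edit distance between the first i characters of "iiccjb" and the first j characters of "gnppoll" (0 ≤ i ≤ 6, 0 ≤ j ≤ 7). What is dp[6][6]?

   ''  g  n  p  p  o  l  l
''  0  1  2  3  4  5  6  7
 i  1  1  2  3  4  5  6  7
 i  2  2  2  3  4  5  6  7
 c  3  3  3  3  4  5  6  7
 c  4  4  4  4  4  5  6  7
 j  5  5  5  5  5  5  6  7
 b  6  6  6  6  6  6  6  7

6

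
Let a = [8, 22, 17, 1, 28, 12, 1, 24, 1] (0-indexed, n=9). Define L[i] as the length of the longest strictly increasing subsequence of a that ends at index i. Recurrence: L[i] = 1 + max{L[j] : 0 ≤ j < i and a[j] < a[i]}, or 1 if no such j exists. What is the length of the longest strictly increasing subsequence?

   i    0    1    2    3    4    5    6    7    8
a[i]    8   22   17    1   28   12    1   24    1
L[i]    1    2    2    1    3    2    1    3    1

3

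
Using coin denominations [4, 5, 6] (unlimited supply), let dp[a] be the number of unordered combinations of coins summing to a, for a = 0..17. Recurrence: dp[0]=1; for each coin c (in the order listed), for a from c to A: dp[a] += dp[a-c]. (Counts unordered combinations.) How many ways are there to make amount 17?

2

after  coin     0     1     2     3     4     5     6     7     8     9    10    11    12    13    14    15    16    17
          4     1     0     0     0     1     0     0     0     1     0     0     0     1     0     0     0     1     0
          5     1     0     0     0     1     1     0     0     1     1     1     0     1     1     1     1     1     1
          6     1     0     0     0     1     1     1     0     1     1     2     1     2     1     2     2     3     2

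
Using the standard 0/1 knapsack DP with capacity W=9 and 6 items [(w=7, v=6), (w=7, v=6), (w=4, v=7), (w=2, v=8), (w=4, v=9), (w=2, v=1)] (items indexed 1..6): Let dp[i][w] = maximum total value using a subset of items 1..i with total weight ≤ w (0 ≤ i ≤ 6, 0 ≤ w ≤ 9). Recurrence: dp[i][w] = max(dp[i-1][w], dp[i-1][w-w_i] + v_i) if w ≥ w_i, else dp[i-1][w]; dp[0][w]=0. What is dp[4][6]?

i\w   0   1   2   3   4   5   6   7   8   9
  0   0   0   0   0   0   0   0   0   0   0
  1   0   0   0   0   0   0   0   6   6   6
  2   0   0   0   0   0   0   0   6   6   6
  3   0   0   0   0   7   7   7   7   7   7
  4   0   0   8   8   8   8  15  15  15  15
  5   0   0   8   8   9   9  17  17  17  17
  6   0   0   8   8   9   9  17  17  18  18

15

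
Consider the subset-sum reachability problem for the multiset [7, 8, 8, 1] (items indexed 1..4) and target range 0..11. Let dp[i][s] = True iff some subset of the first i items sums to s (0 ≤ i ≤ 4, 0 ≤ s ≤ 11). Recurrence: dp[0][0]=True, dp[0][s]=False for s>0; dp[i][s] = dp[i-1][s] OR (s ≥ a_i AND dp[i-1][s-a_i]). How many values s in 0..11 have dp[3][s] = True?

3

i\s   0   1   2   3   4   5   6   7   8   9  10  11
  0   T   F   F   F   F   F   F   F   F   F   F   F
  1   T   F   F   F   F   F   F   T   F   F   F   F
  2   T   F   F   F   F   F   F   T   T   F   F   F
  3   T   F   F   F   F   F   F   T   T   F   F   F
  4   T   T   F   F   F   F   F   T   T   T   F   F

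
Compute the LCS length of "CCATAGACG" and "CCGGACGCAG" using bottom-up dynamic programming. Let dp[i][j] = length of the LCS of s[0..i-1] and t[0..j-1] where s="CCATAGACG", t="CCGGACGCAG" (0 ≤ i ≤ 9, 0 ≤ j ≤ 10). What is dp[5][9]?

   ''  C  C  G  G  A  C  G  C  A  G
''  0  0  0  0  0  0  0  0  0  0  0
 C  0  1  1  1  1  1  1  1  1  1  1
 C  0  1  2  2  2  2  2  2  2  2  2
 A  0  1  2  2  2  3  3  3  3  3  3
 T  0  1  2  2  2  3  3  3  3  3  3
 A  0  1  2  2  2  3  3  3  3  4  4
 G  0  1  2  3  3  3  3  4  4  4  5
 A  0  1  2  3  3  4  4  4  4  5  5
 C  0  1  2  3  3  4  5  5  5  5  5
 G  0  1  2  3  4  4  5  6  6  6  6

4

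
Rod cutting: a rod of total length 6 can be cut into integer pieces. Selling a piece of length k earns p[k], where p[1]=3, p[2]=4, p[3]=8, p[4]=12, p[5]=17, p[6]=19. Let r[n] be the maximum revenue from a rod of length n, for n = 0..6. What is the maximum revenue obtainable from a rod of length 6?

   n    0    1    2    3    4    5    6
r[n]    0    3    6    9   12   17   20

20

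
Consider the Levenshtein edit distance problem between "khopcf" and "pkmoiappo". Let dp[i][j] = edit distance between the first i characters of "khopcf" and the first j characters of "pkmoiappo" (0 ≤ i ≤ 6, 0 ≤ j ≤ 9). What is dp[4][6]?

   ''  p  k  m  o  i  a  p  p  o
''  0  1  2  3  4  5  6  7  8  9
 k  1  1  1  2  3  4  5  6  7  8
 h  2  2  2  2  3  4  5  6  7  8
 o  3  3  3  3  2  3  4  5  6  7
 p  4  3  4  4  3  3  4  4  5  6
 c  5  4  4  5  4  4  4  5  5  6
 f  6  5  5  5  5  5  5  5  6  6

4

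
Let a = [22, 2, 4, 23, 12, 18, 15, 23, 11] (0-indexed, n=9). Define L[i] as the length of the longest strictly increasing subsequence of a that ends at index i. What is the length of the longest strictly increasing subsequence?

   i    0    1    2    3    4    5    6    7    8
a[i]   22    2    4   23   12   18   15   23   11
L[i]    1    1    2    3    3    4    4    5    3

5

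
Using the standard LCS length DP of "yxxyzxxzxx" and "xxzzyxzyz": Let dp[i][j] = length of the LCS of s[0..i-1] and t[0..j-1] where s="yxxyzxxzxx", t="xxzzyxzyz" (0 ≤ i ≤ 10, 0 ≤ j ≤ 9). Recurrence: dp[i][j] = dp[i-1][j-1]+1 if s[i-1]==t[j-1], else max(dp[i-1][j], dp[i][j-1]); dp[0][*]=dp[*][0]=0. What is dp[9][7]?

   ''  x  x  z  z  y  x  z  y  z
''  0  0  0  0  0  0  0  0  0  0
 y  0  0  0  0  0  1  1  1  1  1
 x  0  1  1  1  1  1  2  2  2  2
 x  0  1  2  2  2  2  2  2  2  2
 y  0  1  2  2  2  3  3  3  3  3
 z  0  1  2  3  3  3  3  4  4  4
 x  0  1  2  3  3  3  4  4  4  4
 x  0  1  2  3  3  3  4  4  4  4
 z  0  1  2  3  4  4  4  5  5  5
 x  0  1  2  3  4  4  5  5  5  5
 x  0  1  2  3  4  4  5  5  5  5

5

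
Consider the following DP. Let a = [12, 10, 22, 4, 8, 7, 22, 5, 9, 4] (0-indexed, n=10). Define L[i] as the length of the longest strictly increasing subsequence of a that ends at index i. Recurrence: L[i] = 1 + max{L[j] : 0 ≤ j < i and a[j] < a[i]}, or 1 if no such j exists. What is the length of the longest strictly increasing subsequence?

   i    0    1    2    3    4    5    6    7    8    9
a[i]   12   10   22    4    8    7   22    5    9    4
L[i]    1    1    2    1    2    2    3    2    3    1

3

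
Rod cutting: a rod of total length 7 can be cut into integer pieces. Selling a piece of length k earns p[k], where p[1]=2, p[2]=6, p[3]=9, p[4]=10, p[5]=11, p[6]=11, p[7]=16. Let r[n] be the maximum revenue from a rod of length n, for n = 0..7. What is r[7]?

21

   n    0    1    2    3    4    5    6    7
r[n]    0    2    6    9   12   15   18   21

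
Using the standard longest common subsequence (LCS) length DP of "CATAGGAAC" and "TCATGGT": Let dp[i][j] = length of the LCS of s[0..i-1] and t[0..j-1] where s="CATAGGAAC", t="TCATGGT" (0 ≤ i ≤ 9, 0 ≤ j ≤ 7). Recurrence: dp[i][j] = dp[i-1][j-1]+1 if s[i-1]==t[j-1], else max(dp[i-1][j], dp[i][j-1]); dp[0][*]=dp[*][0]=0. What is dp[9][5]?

   ''  T  C  A  T  G  G  T
''  0  0  0  0  0  0  0  0
 C  0  0  1  1  1  1  1  1
 A  0  0  1  2  2  2  2  2
 T  0  1  1  2  3  3  3  3
 A  0  1  1  2  3  3  3  3
 G  0  1  1  2  3  4  4  4
 G  0  1  1  2  3  4  5  5
 A  0  1  1  2  3  4  5  5
 A  0  1  1  2  3  4  5  5
 C  0  1  2  2  3  4  5  5

4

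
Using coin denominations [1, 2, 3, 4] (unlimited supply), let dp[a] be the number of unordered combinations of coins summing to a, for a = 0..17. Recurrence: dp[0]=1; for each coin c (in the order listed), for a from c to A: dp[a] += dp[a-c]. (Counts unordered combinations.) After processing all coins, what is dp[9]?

18

after  coin     0     1     2     3     4     5     6     7     8     9    10    11    12    13    14    15    16    17
          1     1     1     1     1     1     1     1     1     1     1     1     1     1     1     1     1     1     1
          2     1     1     2     2     3     3     4     4     5     5     6     6     7     7     8     8     9     9
          3     1     1     2     3     4     5     7     8    10    12    14    16    19    21    24    27    30    33
          4     1     1     2     3     5     6     9    11    15    18    23    27    34    39    47    54    64    72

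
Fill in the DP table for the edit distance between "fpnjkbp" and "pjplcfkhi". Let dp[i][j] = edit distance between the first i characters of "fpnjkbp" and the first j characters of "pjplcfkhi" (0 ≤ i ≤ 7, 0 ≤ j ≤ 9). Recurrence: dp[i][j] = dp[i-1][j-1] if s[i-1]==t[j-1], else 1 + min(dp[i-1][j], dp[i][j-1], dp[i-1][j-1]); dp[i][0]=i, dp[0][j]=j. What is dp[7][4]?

   ''  p  j  p  l  c  f  k  h  i
''  0  1  2  3  4  5  6  7  8  9
 f  1  1  2  3  4  5  5  6  7  8
 p  2  1  2  2  3  4  5  6  7  8
 n  3  2  2  3  3  4  5  6  7  8
 j  4  3  2  3  4  4  5  6  7  8
 k  5  4  3  3  4  5  5  5  6  7
 b  6  5  4  4  4  5  6  6  6  7
 p  7  6  5  4  5  5  6  7  7  7

5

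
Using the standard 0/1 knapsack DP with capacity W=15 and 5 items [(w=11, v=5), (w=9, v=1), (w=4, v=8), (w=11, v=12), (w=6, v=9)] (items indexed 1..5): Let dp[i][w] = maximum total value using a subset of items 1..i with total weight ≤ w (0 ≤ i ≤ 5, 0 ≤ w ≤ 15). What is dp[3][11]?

i\w   0   1   2   3   4   5   6   7   8   9  10  11  12  13  14  15
  0   0   0   0   0   0   0   0   0   0   0   0   0   0   0   0   0
  1   0   0   0   0   0   0   0   0   0   0   0   5   5   5   5   5
  2   0   0   0   0   0   0   0   0   0   1   1   5   5   5   5   5
  3   0   0   0   0   8   8   8   8   8   8   8   8   8   9   9  13
  4   0   0   0   0   8   8   8   8   8   8   8  12  12  12  12  20
  5   0   0   0   0   8   8   9   9   9   9  17  17  17  17  17  20

8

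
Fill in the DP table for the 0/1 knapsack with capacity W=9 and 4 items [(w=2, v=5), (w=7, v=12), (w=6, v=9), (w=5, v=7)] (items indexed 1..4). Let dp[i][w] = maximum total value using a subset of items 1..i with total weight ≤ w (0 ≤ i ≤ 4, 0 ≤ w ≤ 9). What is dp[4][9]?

17

i\w   0   1   2   3   4   5   6   7   8   9
  0   0   0   0   0   0   0   0   0   0   0
  1   0   0   5   5   5   5   5   5   5   5
  2   0   0   5   5   5   5   5  12  12  17
  3   0   0   5   5   5   5   9  12  14  17
  4   0   0   5   5   5   7   9  12  14  17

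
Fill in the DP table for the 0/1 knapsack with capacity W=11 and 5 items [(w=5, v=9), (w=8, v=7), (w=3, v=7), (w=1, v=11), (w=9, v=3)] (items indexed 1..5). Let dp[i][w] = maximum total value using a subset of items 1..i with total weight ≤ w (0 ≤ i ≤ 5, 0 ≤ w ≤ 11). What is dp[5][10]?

27

i\w   0   1   2   3   4   5   6   7   8   9  10  11
  0   0   0   0   0   0   0   0   0   0   0   0   0
  1   0   0   0   0   0   9   9   9   9   9   9   9
  2   0   0   0   0   0   9   9   9   9   9   9   9
  3   0   0   0   7   7   9   9   9  16  16  16  16
  4   0  11  11  11  18  18  20  20  20  27  27  27
  5   0  11  11  11  18  18  20  20  20  27  27  27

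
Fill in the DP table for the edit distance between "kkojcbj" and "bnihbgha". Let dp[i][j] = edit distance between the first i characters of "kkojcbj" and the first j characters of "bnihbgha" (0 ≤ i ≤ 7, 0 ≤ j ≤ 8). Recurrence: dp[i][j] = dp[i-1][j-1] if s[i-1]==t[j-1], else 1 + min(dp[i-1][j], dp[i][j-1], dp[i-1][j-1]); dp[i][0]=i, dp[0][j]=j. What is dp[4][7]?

   ''  b  n  i  h  b  g  h  a
''  0  1  2  3  4  5  6  7  8
 k  1  1  2  3  4  5  6  7  8
 k  2  2  2  3  4  5  6  7  8
 o  3  3  3  3  4  5  6  7  8
 j  4  4  4  4  4  5  6  7  8
 c  5  5  5  5  5  5  6  7  8
 b  6  5  6  6  6  5  6  7  8
 j  7  6  6  7  7  6  6  7  8

7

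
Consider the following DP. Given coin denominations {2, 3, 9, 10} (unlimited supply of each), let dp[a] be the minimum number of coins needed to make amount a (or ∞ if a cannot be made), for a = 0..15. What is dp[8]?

 a  0  1  2  3  4  5  6  7  8  9 10 11 12 13 14 15
dp  0  -  1  1  2  2  2  3  3  1  1  2  2  2  3  3
(- denotes ∞ / unreachable)

3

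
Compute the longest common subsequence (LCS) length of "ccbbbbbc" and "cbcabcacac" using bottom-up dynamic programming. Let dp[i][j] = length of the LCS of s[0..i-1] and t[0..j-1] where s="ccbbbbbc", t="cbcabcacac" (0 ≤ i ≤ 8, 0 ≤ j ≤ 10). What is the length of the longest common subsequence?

4

   ''  c  b  c  a  b  c  a  c  a  c
''  0  0  0  0  0  0  0  0  0  0  0
 c  0  1  1  1  1  1  1  1  1  1  1
 c  0  1  1  2  2  2  2  2  2  2  2
 b  0  1  2  2  2  3  3  3  3  3  3
 b  0  1  2  2  2  3  3  3  3  3  3
 b  0  1  2  2  2  3  3  3  3  3  3
 b  0  1  2  2  2  3  3  3  3  3  3
 b  0  1  2  2  2  3  3  3  3  3  3
 c  0  1  2  3  3  3  4  4  4  4  4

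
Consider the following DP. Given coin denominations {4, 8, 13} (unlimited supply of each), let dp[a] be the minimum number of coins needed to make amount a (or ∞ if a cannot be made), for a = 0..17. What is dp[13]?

1

 a  0  1  2  3  4  5  6  7  8  9 10 11 12 13 14 15 16 17
dp  0  -  -  -  1  -  -  -  1  -  -  -  2  1  -  -  2  2
(- denotes ∞ / unreachable)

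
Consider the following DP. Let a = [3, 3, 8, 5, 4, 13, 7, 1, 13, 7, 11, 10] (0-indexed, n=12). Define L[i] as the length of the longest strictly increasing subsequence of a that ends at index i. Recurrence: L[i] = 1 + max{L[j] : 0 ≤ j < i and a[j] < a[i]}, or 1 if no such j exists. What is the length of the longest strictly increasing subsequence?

   i    0    1    2    3    4    5    6    7    8    9   10   11
a[i]    3    3    8    5    4   13    7    1   13    7   11   10
L[i]    1    1    2    2    2    3    3    1    4    3    4    4

4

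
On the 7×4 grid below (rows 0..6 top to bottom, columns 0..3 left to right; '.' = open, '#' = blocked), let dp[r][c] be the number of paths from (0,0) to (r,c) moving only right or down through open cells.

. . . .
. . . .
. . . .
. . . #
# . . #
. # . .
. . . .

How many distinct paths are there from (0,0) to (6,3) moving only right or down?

r\c   0   1   2   3
  0   1   1   1   1
  1   1   2   3   4
  2   1   3   6  10
  3   1   4  10   0
  4   0   4  14   0
  5   0   0  14  14
  6   0   0  14  28

28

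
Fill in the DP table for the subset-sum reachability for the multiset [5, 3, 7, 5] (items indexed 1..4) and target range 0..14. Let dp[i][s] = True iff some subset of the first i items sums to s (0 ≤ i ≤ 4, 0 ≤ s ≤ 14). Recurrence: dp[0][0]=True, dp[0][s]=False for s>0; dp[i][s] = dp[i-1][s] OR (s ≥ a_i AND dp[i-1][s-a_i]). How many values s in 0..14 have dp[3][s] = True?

i\s   0   1   2   3   4   5   6   7   8   9  10  11  12  13  14
  0   T   F   F   F   F   F   F   F   F   F   F   F   F   F   F
  1   T   F   F   F   F   T   F   F   F   F   F   F   F   F   F
  2   T   F   F   T   F   T   F   F   T   F   F   F   F   F   F
  3   T   F   F   T   F   T   F   T   T   F   T   F   T   F   F
  4   T   F   F   T   F   T   F   T   T   F   T   F   T   T   F

7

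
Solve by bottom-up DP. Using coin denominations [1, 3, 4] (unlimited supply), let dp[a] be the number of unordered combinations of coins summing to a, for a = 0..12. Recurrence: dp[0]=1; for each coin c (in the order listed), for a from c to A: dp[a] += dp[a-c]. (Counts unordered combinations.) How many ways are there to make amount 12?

after  coin     0     1     2     3     4     5     6     7     8     9    10    11    12
          1     1     1     1     1     1     1     1     1     1     1     1     1     1
          3     1     1     1     2     2     2     3     3     3     4     4     4     5
          4     1     1     1     2     3     3     4     5     6     7     8     9    11

11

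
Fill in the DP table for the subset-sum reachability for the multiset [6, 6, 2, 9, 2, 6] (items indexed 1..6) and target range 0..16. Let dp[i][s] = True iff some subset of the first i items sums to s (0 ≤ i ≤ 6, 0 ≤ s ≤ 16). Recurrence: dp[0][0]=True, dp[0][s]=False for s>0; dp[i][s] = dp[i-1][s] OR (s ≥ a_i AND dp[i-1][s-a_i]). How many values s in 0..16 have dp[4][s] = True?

9

i\s   0   1   2   3   4   5   6   7   8   9  10  11  12  13  14  15  16
  0   T   F   F   F   F   F   F   F   F   F   F   F   F   F   F   F   F
  1   T   F   F   F   F   F   T   F   F   F   F   F   F   F   F   F   F
  2   T   F   F   F   F   F   T   F   F   F   F   F   T   F   F   F   F
  3   T   F   T   F   F   F   T   F   T   F   F   F   T   F   T   F   F
  4   T   F   T   F   F   F   T   F   T   T   F   T   T   F   T   T   F
  5   T   F   T   F   T   F   T   F   T   T   T   T   T   T   T   T   T
  6   T   F   T   F   T   F   T   F   T   T   T   T   T   T   T   T   T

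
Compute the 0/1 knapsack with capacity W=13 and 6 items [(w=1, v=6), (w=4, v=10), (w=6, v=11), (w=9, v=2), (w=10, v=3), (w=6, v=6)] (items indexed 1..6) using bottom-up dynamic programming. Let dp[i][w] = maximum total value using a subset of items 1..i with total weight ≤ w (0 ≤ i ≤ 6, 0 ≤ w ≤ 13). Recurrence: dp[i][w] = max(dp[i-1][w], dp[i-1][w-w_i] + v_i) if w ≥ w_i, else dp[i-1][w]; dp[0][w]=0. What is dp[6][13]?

27

i\w   0   1   2   3   4   5   6   7   8   9  10  11  12  13
  0   0   0   0   0   0   0   0   0   0   0   0   0   0   0
  1   0   6   6   6   6   6   6   6   6   6   6   6   6   6
  2   0   6   6   6  10  16  16  16  16  16  16  16  16  16
  3   0   6   6   6  10  16  16  17  17  17  21  27  27  27
  4   0   6   6   6  10  16  16  17  17  17  21  27  27  27
  5   0   6   6   6  10  16  16  17  17  17  21  27  27  27
  6   0   6   6   6  10  16  16  17  17  17  21  27  27  27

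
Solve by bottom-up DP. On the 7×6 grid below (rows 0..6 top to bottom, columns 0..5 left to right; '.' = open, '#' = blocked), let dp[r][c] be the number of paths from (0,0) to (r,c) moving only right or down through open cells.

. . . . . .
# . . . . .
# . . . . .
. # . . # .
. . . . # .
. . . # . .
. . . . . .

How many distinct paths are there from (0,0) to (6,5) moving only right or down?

18

r\c   0   1   2   3   4   5
  0   1   1   1   1   1   1
  1   0   1   2   3   4   5
  2   0   1   3   6  10  15
  3   0   0   3   9   0  15
  4   0   0   3  12   0  15
  5   0   0   3   0   0  15
  6   0   0   3   3   3  18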